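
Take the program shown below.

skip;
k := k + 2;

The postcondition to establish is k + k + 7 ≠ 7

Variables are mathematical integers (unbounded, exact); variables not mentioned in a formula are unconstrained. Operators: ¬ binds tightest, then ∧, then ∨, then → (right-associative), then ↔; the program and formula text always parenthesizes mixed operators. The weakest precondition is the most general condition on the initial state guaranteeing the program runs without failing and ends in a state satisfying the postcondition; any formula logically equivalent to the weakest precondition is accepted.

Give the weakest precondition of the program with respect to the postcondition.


Working backward. After the program, the postcondition k + k + 7 ≠ 7 must hold; in canonical form it is 2*k ≠ 0.
Before k := k + 2: 2*k ≠ -4
Before skip: 2*k ≠ -4
Answer: WP = 2*k ≠ -4


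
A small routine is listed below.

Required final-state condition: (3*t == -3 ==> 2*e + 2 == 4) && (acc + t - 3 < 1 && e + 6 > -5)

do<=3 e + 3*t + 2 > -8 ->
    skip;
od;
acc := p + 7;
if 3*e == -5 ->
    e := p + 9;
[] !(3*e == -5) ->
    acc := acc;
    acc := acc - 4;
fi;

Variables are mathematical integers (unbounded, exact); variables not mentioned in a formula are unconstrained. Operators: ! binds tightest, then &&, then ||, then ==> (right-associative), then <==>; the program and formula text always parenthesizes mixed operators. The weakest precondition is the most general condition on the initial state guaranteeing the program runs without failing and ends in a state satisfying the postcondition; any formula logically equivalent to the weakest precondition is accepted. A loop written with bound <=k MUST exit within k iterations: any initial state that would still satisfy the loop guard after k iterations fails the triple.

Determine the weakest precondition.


Working backward. After the program, the postcondition (3*t == -3 ==> 2*e + 2 == 4) && (acc + t - 3 < 1 && e + 6 > -5) must hold; in canonical form it is (3*t == -3 ==> 2*e == 2) && acc + t < 4 && e > -11.
Then branch requires (3*t == -3 ==> 2*p == -16) && acc + t < 4 && p > -20; else branch requires (3*t == -3 ==> 2*e == 2) && acc + t < 8 && e > -11.
Before the if: (3*e == -5 ==> ((3*t == -3 ==> 2*p == -16) && acc + t < 4 && p > -20)) && ((!(3*e == -5)) ==> ((3*t == -3 ==> 2*e == 2) && acc + t < 8 && e > -11))
Before acc := p + 7: (3*e == -5 ==> ((3*t == -3 ==> 2*p == -16) && p + t < -3 && p > -20)) && ((!(3*e == -5)) ==> ((3*t == -3 ==> 2*e == 2) && p + t < 1 && e > -11))
Before the loop (bound <=3), unroll the exhaustion recursion (WP_0 = exit-now case; WP_j = one more guarded iteration, up to j = 3):
  WP_0: (!(e + 3*t > -10)) && (3*e == -5 ==> ((3*t == -3 ==> 2*p == -16) && p + t < -3 && p > -20)) && ((!(3*e == -5)) ==> ((3*t == -3 ==> 2*e == 2) && p + t < 1 && e > -11))
  WP_1: (e + 3*t > -10 ==> ((!(e + 3*t > -10)) && (3*e == -5 ==> ((3*t == -3 ==> 2*p == -16) && p + t < -3 && p > -20)) && ((!(3*e == -5)) ==> ((3*t == -3 ==> 2*e == 2) && p + t < 1 && e > -11)))) && ((!(e + 3*t > -10)) ==> ((3*e == -5 ==> ((3*t == -3 ==> 2*p == -16) && p + t < -3 && p > -20)) && ((!(3*e == -5)) ==> ((3*t == -3 ==> 2*e == 2) && p + t < 1 && e > -11))))
  WP_2: (e + 3*t > -10 ==> ((e + 3*t > -10 ==> ((!(e + 3*t > -10)) && (3*e == -5 ==> ((3*t == -3 ==> 2*p == -16) && p + t < -3 && p > -20)) && ((!(3*e == -5)) ==> ((3*t == -3 ==> 2*e == 2) && p + t < 1 && e > -11)))) && ((!(e + 3*t > -10)) ==> ((3*e == -5 ==> ((3*t == -3 ==> 2*p == -16) && p + t < -3 && p > -20)) && ((!(3*e == -5)) ==> ((3*t == -3 ==> 2*e == 2) && p + t < 1 && e > -11)))))) && ((!(e + 3*t > -10)) ==> ((3*e == -5 ==> ((3*t == -3 ==> 2*p == -16) && p + t < -3 && p > -20)) && ((!(3*e == -5)) ==> ((3*t == -3 ==> 2*e == 2) && p + t < 1 && e > -11))))
  WP_3: (e + 3*t > -10 ==> ((e + 3*t > -10 ==> ((e + 3*t > -10 ==> ((!(e + 3*t > -10)) && (3*e == -5 ==> ((3*t == -3 ==> 2*p == -16) && p + t < -3 && p > -20)) && ((!(3*e == -5)) ==> ((3*t == -3 ==> 2*e == 2) && p + t < 1 && e > -11)))) && ((!(e + 3*t > -10)) ==> ((3*e == -5 ==> ((3*t == -3 ==> 2*p == -16) && p + t < -3 && p > -20)) && ((!(3*e == -5)) ==> ((3*t == -3 ==> 2*e == 2) && p + t < 1 && e > -11)))))) && ((!(e + 3*t > -10)) ==> ((3*e == -5 ==> ((3*t == -3 ==> 2*p == -16) && p + t < -3 && p > -20)) && ((!(3*e == -5)) ==> ((3*t == -3 ==> 2*e == 2) && p + t < 1 && e > -11)))))) && ((!(e + 3*t > -10)) ==> ((3*e == -5 ==> ((3*t == -3 ==> 2*p == -16) && p + t < -3 && p > -20)) && ((!(3*e == -5)) ==> ((3*t == -3 ==> 2*e == 2) && p + t < 1 && e > -11))))
So before the loop: (e + 3*t > -10 ==> ((e + 3*t > -10 ==> ((e + 3*t > -10 ==> ((!(e + 3*t > -10)) && (3*e == -5 ==> ((3*t == -3 ==> 2*p == -16) && p + t < -3 && p > -20)) && ((!(3*e == -5)) ==> ((3*t == -3 ==> 2*e == 2) && p + t < 1 && e > -11)))) && ((!(e + 3*t > -10)) ==> ((3*e == -5 ==> ((3*t == -3 ==> 2*p == -16) && p + t < -3 && p > -20)) && ((!(3*e == -5)) ==> ((3*t == -3 ==> 2*e == 2) && p + t < 1 && e > -11)))))) && ((!(e + 3*t > -10)) ==> ((3*e == -5 ==> ((3*t == -3 ==> 2*p == -16) && p + t < -3 && p > -20)) && ((!(3*e == -5)) ==> ((3*t == -3 ==> 2*e == 2) && p + t < 1 && e > -11)))))) && ((!(e + 3*t > -10)) ==> ((3*e == -5 ==> ((3*t == -3 ==> 2*p == -16) && p + t < -3 && p > -20)) && ((!(3*e == -5)) ==> ((3*t == -3 ==> 2*e == 2) && p + t < 1 && e > -11))))
Answer: WP = (e + 3*t > -10 ==> ((e + 3*t > -10 ==> ((e + 3*t > -10 ==> ((!(e + 3*t > -10)) && (3*e == -5 ==> ((3*t == -3 ==> 2*p == -16) && p + t < -3 && p > -20)) && ((!(3*e == -5)) ==> ((3*t == -3 ==> 2*e == 2) && p + t < 1 && e > -11)))) && ((!(e + 3*t > -10)) ==> ((3*e == -5 ==> ((3*t == -3 ==> 2*p == -16) && p + t < -3 && p > -20)) && ((!(3*e == -5)) ==> ((3*t == -3 ==> 2*e == 2) && p + t < 1 && e > -11)))))) && ((!(e + 3*t > -10)) ==> ((3*e == -5 ==> ((3*t == -3 ==> 2*p == -16) && p + t < -3 && p > -20)) && ((!(3*e == -5)) ==> ((3*t == -3 ==> 2*e == 2) && p + t < 1 && e > -11)))))) && ((!(e + 3*t > -10)) ==> ((3*e == -5 ==> ((3*t == -3 ==> 2*p == -16) && p + t < -3 && p > -20)) && ((!(3*e == -5)) ==> ((3*t == -3 ==> 2*e == 2) && p + t < 1 && e > -11))))


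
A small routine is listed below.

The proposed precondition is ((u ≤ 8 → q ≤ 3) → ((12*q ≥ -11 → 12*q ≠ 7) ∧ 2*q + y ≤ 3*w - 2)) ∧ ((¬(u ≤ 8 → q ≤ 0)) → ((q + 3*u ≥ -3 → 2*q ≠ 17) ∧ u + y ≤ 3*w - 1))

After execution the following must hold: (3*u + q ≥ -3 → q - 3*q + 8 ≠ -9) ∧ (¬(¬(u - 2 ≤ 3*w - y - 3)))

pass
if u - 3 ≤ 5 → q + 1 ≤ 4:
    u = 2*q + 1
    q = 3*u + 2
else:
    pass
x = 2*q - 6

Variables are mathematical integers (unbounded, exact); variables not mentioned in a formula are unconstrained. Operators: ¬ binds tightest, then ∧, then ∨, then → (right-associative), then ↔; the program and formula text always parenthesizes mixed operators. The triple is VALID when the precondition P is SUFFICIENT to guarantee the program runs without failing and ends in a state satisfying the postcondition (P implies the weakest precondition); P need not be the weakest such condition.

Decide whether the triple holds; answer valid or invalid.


Working backward. After the program, the postcondition (3*u + q ≥ -3 → q - 3*q + 8 ≠ -9) ∧ (¬(¬(u - 2 ≤ 3*w - y - 3))) must hold; in canonical form it is (q + 3*u ≥ -3 → 2*q ≠ 17) ∧ u + y ≤ 3*w - 1.
Before x := 2*q - 6: (q + 3*u ≥ -3 → 2*q ≠ 17) ∧ u + y ≤ 3*w - 1
Then branch requires (12*q ≥ -11 → 12*q ≠ 7) ∧ 2*q + y ≤ 3*w - 2; else branch requires (q + 3*u ≥ -3 → 2*q ≠ 17) ∧ u + y ≤ 3*w - 1.
Before the if: ((u ≤ 8 → q ≤ 3) → ((12*q ≥ -11 → 12*q ≠ 7) ∧ 2*q + y ≤ 3*w - 2)) ∧ ((¬(u ≤ 8 → q ≤ 3)) → ((q + 3*u ≥ -3 → 2*q ≠ 17) ∧ u + y ≤ 3*w - 1))
Before skip: ((u ≤ 8 → q ≤ 3) → ((12*q ≥ -11 → 12*q ≠ 7) ∧ 2*q + y ≤ 3*w - 2)) ∧ ((¬(u ≤ 8 → q ≤ 3)) → ((q + 3*u ≥ -3 → 2*q ≠ 17) ∧ u + y ≤ 3*w - 1))
The weakest precondition is ((u ≤ 8 → q ≤ 3) → ((12*q ≥ -11 → 12*q ≠ 7) ∧ 2*q + y ≤ 3*w - 2)) ∧ ((¬(u ≤ 8 → q ≤ 3)) → ((q + 3*u ≥ -3 → 2*q ≠ 17) ∧ u + y ≤ 3*w - 1)).
Check whether ((u ≤ 8 → q ≤ 3) → ((12*q ≥ -11 → 12*q ≠ 7) ∧ 2*q + y ≤ 3*w - 2)) ∧ ((¬(u ≤ 8 → q ≤ 0)) → ((q + 3*u ≥ -3 → 2*q ≠ 17) ∧ u + y ≤ 3*w - 1)) implies it.
Every state satisfying the precondition satisfies the weakest precondition: the implication holds.
Answer: valid


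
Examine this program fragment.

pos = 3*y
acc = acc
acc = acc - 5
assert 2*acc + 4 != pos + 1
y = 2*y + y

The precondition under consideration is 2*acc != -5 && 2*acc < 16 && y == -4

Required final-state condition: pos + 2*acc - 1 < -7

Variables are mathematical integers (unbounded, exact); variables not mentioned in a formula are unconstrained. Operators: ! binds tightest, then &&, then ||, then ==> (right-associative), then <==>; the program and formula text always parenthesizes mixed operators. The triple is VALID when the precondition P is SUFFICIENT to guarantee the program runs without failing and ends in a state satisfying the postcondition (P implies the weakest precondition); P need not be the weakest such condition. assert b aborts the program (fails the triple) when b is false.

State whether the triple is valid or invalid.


Working backward. After the program, the postcondition pos + 2*acc - 1 < -7 must hold; in canonical form it is 2*acc + pos < -6.
Before y := 2*y + y: 2*acc + pos < -6
Before assert 2*acc + 4 != pos + 1: 2*acc != pos - 3 && 2*acc + pos < -6
Before acc := acc - 5: 2*acc != pos + 7 && 2*acc + pos < 4
Before acc := acc: 2*acc != pos + 7 && 2*acc + pos < 4
Before pos := 3*y: 2*acc != 3*y + 7 && 2*acc + 3*y < 4
The weakest precondition is 2*acc != 3*y + 7 && 2*acc + 3*y < 4.
Check whether 2*acc != -5 && 2*acc < 16 && y == -4 implies it.
Every state satisfying the precondition satisfies the weakest precondition: the implication holds.
Answer: valid


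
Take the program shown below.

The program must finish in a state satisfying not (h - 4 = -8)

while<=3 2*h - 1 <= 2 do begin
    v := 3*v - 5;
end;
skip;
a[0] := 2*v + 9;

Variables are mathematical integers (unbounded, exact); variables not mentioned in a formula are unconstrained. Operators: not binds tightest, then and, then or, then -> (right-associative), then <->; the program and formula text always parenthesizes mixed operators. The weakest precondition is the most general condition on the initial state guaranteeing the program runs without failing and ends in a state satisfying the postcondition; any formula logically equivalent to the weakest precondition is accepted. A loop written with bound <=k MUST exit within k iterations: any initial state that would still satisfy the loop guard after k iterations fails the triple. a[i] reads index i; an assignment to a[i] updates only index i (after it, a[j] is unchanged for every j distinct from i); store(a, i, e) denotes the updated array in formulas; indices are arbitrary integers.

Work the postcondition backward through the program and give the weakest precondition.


Working backward. After the program, the postcondition not (h - 4 = -8) must hold; in canonical form it is not (h = -4).
Before a[0] := 2*v + 9: not (h = -4)
Before skip: not (h = -4)
Before the loop (bound <=3), unroll the exhaustion recursion (WP_0 = exit-now case; WP_j = one more guarded iteration, up to j = 3):
  WP_0: (not (2*h <= 3)) and (not (h = -4))
  WP_1: (2*h <= 3 -> ((not (2*h <= 3)) and (not (h = -4)))) and ((not (2*h <= 3)) -> (not (h = -4)))
  WP_2: (2*h <= 3 -> ((2*h <= 3 -> ((not (2*h <= 3)) and (not (h = -4)))) and ((not (2*h <= 3)) -> (not (h = -4))))) and ((not (2*h <= 3)) -> (not (h = -4)))
  WP_3: (2*h <= 3 -> ((2*h <= 3 -> ((2*h <= 3 -> ((not (2*h <= 3)) and (not (h = -4)))) and ((not (2*h <= 3)) -> (not (h = -4))))) and ((not (2*h <= 3)) -> (not (h = -4))))) and ((not (2*h <= 3)) -> (not (h = -4)))
So before the loop: (2*h <= 3 -> ((2*h <= 3 -> ((2*h <= 3 -> ((not (2*h <= 3)) and (not (h = -4)))) and ((not (2*h <= 3)) -> (not (h = -4))))) and ((not (2*h <= 3)) -> (not (h = -4))))) and ((not (2*h <= 3)) -> (not (h = -4)))
Answer: WP = (2*h <= 3 -> ((2*h <= 3 -> ((2*h <= 3 -> ((not (2*h <= 3)) and (not (h = -4)))) and ((not (2*h <= 3)) -> (not (h = -4))))) and ((not (2*h <= 3)) -> (not (h = -4))))) and ((not (2*h <= 3)) -> (not (h = -4)))


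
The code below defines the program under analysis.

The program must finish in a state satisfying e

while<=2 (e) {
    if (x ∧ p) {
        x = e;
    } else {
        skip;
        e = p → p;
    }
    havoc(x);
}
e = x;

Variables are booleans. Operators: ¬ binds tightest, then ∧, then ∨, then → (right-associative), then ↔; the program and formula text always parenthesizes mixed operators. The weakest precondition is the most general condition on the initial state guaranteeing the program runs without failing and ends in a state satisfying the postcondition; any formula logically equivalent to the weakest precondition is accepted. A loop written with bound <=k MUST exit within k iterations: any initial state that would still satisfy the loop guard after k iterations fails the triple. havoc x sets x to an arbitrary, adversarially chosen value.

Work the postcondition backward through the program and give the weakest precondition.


Working backward. After the program, e must hold.
Before e := x: x
Before the loop (bound <=2), unroll the exhaustion recursion (WP_0 = exit-now case; WP_j = one more guarded iteration, up to j = 2):
  WP_0: (¬e) ∧ x
  WP_1: (e → ((¬(x ∧ p)) ∧ x ∧ p)) ∧ ((¬e) → x)
  WP_2: (e → ((¬(x ∧ p)) ∧ x ∧ p)) ∧ ((¬e) → x)
So before the loop: (e → ((¬(x ∧ p)) ∧ x ∧ p)) ∧ ((¬e) → x)
Answer: WP = (e → ((¬(x ∧ p)) ∧ x ∧ p)) ∧ ((¬e) → x)


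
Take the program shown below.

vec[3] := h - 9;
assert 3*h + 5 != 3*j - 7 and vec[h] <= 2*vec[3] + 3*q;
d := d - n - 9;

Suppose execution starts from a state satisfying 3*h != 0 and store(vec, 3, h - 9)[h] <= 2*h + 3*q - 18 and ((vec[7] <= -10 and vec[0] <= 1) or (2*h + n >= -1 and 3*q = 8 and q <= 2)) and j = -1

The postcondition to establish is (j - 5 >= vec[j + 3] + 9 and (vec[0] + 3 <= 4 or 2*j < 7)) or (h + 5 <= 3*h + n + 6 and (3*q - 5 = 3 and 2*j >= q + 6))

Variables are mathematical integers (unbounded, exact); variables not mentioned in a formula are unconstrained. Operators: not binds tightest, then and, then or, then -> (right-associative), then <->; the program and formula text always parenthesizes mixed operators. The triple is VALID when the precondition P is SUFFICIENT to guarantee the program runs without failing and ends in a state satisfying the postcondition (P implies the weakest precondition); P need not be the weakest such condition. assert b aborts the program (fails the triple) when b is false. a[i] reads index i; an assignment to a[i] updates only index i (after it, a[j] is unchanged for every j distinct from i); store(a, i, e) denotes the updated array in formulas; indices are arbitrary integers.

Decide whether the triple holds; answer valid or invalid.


Working backward. After the program, the postcondition (j - 5 >= vec[j + 3] + 9 and (vec[0] + 3 <= 4 or 2*j < 7)) or (h + 5 <= 3*h + n + 6 and (3*q - 5 = 3 and 2*j >= q + 6)) must hold; in canonical form it is (j >= vec[j + 3] + 14 and (vec[0] <= 1 or 2*j < 7)) or (2*h + n >= -1 and 3*q = 8 and 2*j >= q + 6).
Before d := d - n - 9: (j >= vec[j + 3] + 14 and (vec[0] <= 1 or 2*j < 7)) or (2*h + n >= -1 and 3*q = 8 and 2*j >= q + 6)
Before assert 3*h + 5 != 3*j - 7 and vec[h] <= 2*vec[3] + 3*q: 3*h != 3*j - 12 and vec[h] <= 2*vec[3] + 3*q and ((j >= vec[j + 3] + 14 and (vec[0] <= 1 or 2*j < 7)) or (2*h + n >= -1 and 3*q = 8 and 2*j >= q + 6))
Before vec[3] := h - 9: 3*h != 3*j - 12 and store(vec, 3, h - 9)[h] <= 2*h + 3*q - 18 and ((j >= store(vec, 3, h - 9)[j + 3] + 14 and (vec[0] <= 1 or 2*j < 7)) or (2*h + n >= -1 and 3*q = 8 and 2*j >= q + 6))
The weakest precondition is 3*h != 3*j - 12 and store(vec, 3, h - 9)[h] <= 2*h + 3*q - 18 and ((j >= store(vec, 3, h - 9)[j + 3] + 14 and (vec[0] <= 1 or 2*j < 7)) or (2*h + n >= -1 and 3*q = 8 and 2*j >= q + 6)).
Check whether 3*h != 0 and store(vec, 3, h - 9)[h] <= 2*h + 3*q - 18 and ((vec[7] <= -10 and vec[0] <= 1) or (2*h + n >= -1 and 3*q = 8 and q <= 2)) and j = -1 implies it.
Countermodel: at the initial state h = -1, j = -1, n = 0, q = 7, vec = {[-1] = 1, [0] = -11794, [2] = 30152, [3] = 4, [7] = -6526, elsewhere 4}, the precondition holds but the weakest precondition fails.
Answer: invalid


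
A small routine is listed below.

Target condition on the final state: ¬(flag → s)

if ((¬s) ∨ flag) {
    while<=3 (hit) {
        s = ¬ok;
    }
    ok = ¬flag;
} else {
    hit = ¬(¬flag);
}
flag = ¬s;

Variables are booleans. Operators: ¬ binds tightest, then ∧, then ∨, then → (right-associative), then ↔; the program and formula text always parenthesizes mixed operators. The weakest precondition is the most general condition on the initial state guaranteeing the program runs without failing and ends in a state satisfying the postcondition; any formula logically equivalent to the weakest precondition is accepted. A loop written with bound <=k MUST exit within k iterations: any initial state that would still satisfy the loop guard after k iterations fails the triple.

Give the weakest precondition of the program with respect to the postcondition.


Working backward. After the program, ¬(flag → s) must hold.
Before flag := ¬s: ¬((¬s) → s)
Then branch requires (hit → ((hit → ((hit → ((¬hit) ∧ (¬(ok → (¬ok))))) ∧ ((¬hit) → (¬(ok → (¬ok)))))) ∧ ((¬hit) → (¬(ok → (¬ok)))))) ∧ ((¬hit) → (¬((¬s) → s))); else branch requires ¬((¬s) → s).
Before the if: (((¬s) ∨ flag) → ((hit → ((hit → ((hit → ((¬hit) ∧ (¬(ok → (¬ok))))) ∧ ((¬hit) → (¬(ok → (¬ok)))))) ∧ ((¬hit) → (¬(ok → (¬ok)))))) ∧ ((¬hit) → (¬((¬s) → s))))) ∧ ((¬((¬s) ∨ flag)) → (¬((¬s) → s)))
Answer: WP = (((¬s) ∨ flag) → ((hit → ((hit → ((hit → ((¬hit) ∧ (¬(ok → (¬ok))))) ∧ ((¬hit) → (¬(ok → (¬ok)))))) ∧ ((¬hit) → (¬(ok → (¬ok)))))) ∧ ((¬hit) → (¬((¬s) → s))))) ∧ ((¬((¬s) ∨ flag)) → (¬((¬s) → s)))


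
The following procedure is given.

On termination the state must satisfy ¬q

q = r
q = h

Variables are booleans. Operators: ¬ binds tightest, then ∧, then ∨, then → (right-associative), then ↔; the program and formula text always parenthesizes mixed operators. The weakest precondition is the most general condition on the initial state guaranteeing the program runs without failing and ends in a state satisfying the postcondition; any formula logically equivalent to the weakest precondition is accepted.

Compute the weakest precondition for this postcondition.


Working backward. After the program, ¬q must hold.
Before q := h: ¬h
Before q := r: ¬h
Answer: WP = ¬h


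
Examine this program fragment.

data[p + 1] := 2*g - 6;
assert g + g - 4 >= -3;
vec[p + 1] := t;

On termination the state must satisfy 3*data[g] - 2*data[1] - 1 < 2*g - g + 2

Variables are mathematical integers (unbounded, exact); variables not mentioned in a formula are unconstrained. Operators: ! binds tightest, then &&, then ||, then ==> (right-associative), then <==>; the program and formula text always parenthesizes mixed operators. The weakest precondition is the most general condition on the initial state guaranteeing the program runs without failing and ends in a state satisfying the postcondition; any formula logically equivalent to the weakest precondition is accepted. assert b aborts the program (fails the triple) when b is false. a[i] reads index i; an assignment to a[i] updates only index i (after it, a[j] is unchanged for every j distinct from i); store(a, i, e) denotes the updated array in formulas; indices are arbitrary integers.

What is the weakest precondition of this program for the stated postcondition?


Working backward. After the program, the postcondition 3*data[g] - 2*data[1] - 1 < 2*g - g + 2 must hold; in canonical form it is 3*data[g] < 2*data[1] + g + 3.
Before vec[p + 1] := t: 3*data[g] < 2*data[1] + g + 3
Before assert g + g - 4 >= -3: 2*g >= 1 && 3*data[g] < 2*data[1] + g + 3
Before data[p + 1] := 2*g - 6: 2*g >= 1 && 3*store(data, p + 1, 2*g - 6)[g] < 2*store(data, p + 1, 2*g - 6)[1] + g + 3
Answer: WP = 2*g >= 1 && 3*store(data, p + 1, 2*g - 6)[g] < 2*store(data, p + 1, 2*g - 6)[1] + g + 3


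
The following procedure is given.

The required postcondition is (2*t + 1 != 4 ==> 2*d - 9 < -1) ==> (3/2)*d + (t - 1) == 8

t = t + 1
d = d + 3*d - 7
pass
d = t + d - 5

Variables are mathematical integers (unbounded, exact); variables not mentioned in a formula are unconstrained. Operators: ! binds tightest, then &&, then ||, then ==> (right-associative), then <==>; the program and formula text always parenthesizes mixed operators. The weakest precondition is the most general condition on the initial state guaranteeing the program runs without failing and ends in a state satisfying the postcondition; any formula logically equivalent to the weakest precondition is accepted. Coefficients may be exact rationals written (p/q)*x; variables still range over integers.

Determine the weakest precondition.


Working backward. After the program, the postcondition (2*t + 1 != 4 ==> 2*d - 9 < -1) ==> (3/2)*d + (t - 1) == 8 must hold; in canonical form it is (2*t != 3 ==> 2*d < 8) ==> (3/2)*d + t == 9.
Before d := t + d - 5: (2*t != 3 ==> 2*d + 2*t < 18) ==> (3/2)*d + (5/2)*t == 33/2
Before skip: (2*t != 3 ==> 2*d + 2*t < 18) ==> (3/2)*d + (5/2)*t == 33/2
Before d := d + 3*d - 7: (2*t != 3 ==> 8*d + 2*t < 32) ==> 6*d + (5/2)*t == 27
Before t := t + 1: (2*t != 1 ==> 8*d + 2*t < 30) ==> 6*d + (5/2)*t == 49/2
Answer: WP = (2*t != 1 ==> 8*d + 2*t < 30) ==> 6*d + (5/2)*t == 49/2


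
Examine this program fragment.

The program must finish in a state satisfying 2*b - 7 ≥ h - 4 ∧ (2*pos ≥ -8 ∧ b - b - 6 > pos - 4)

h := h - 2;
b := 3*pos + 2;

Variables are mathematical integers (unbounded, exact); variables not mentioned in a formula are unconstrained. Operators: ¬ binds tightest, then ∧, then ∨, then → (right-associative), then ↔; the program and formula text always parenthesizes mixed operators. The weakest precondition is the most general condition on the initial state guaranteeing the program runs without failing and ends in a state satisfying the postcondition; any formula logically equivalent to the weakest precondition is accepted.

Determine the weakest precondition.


Working backward. After the program, the postcondition 2*b - 7 ≥ h - 4 ∧ (2*pos ≥ -8 ∧ b - b - 6 > pos - 4) must hold; in canonical form it is 2*b ≥ h + 3 ∧ 2*pos ≥ -8 ∧ pos < -2.
Before b := 3*pos + 2: 6*pos ≥ h - 1 ∧ 2*pos ≥ -8 ∧ pos < -2
Before h := h - 2: 6*pos ≥ h - 3 ∧ 2*pos ≥ -8 ∧ pos < -2
Answer: WP = 6*pos ≥ h - 3 ∧ 2*pos ≥ -8 ∧ pos < -2


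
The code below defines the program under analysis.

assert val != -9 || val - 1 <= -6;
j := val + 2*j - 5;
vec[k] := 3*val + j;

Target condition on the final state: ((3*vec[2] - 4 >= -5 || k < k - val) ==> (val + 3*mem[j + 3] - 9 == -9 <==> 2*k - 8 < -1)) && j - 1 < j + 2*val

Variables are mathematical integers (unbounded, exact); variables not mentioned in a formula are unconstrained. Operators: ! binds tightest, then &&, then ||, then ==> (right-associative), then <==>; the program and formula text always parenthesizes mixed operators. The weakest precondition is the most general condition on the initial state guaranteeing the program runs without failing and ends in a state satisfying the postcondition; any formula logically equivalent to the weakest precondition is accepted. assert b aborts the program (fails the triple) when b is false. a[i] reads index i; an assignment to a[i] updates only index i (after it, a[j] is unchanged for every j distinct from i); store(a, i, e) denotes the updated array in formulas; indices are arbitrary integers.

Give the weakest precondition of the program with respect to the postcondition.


Working backward. After the program, the postcondition ((3*vec[2] - 4 >= -5 || k < k - val) ==> (val + 3*mem[j + 3] - 9 == -9 <==> 2*k - 8 < -1)) && j - 1 < j + 2*val must hold; in canonical form it is ((3*vec[2] >= -1 || val < 0) ==> (3*mem[j + 3] + val == 0 <==> 2*k < 7)) && 2*val > -1.
Before vec[k] := 3*val + j: ((3*store(vec, k, j + 3*val)[2] >= -1 || val < 0) ==> (3*mem[j + 3] + val == 0 <==> 2*k < 7)) && 2*val > -1
Before j := val + 2*j - 5: ((3*store(vec, k, 2*j + 4*val - 5)[2] >= -1 || val < 0) ==> (3*mem[2*j + val - 2] + val == 0 <==> 2*k < 7)) && 2*val > -1
Before assert val != -9 || val - 1 <= -6: (val != -9 || val <= -5) && ((3*store(vec, k, 2*j + 4*val - 5)[2] >= -1 || val < 0) ==> (3*mem[2*j + val - 2] + val == 0 <==> 2*k < 7)) && 2*val > -1
Answer: WP = (val != -9 || val <= -5) && ((3*store(vec, k, 2*j + 4*val - 5)[2] >= -1 || val < 0) ==> (3*mem[2*j + val - 2] + val == 0 <==> 2*k < 7)) && 2*val > -1


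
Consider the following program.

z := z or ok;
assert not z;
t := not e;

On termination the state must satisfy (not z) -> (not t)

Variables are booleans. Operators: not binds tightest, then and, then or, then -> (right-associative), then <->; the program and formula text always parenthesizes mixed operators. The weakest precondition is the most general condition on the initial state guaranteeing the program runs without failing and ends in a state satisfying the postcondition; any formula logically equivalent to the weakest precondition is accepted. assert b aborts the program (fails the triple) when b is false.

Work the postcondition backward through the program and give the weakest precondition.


Working backward. After the program, (not z) -> (not t) must hold.
Before t := not e: (not z) -> e
Before assert not z: (not z) and ((not z) -> e)
Before z := z or ok: (not (z or ok)) and ((not (z or ok)) -> e)
Answer: WP = (not (z or ok)) and ((not (z or ok)) -> e)


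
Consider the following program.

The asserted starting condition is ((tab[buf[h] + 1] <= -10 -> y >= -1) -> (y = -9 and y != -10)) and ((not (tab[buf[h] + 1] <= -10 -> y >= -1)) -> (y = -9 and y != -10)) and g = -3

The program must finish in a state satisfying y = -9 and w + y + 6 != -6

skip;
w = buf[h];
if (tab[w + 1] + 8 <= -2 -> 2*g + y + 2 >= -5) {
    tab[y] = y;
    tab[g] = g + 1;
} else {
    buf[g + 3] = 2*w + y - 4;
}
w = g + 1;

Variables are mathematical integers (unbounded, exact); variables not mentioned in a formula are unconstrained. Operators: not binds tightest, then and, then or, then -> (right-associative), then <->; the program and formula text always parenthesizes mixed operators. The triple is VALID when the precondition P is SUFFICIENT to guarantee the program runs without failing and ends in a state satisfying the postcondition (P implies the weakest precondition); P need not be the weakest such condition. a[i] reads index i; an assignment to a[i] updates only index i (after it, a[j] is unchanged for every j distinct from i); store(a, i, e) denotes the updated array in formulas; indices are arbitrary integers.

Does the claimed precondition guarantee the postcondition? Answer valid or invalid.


Working backward. After the program, the postcondition y = -9 and w + y + 6 != -6 must hold; in canonical form it is y = -9 and w + y != -12.
Before w := g + 1: y = -9 and g + y != -13
Then branch requires y = -9 and g + y != -13; else branch requires y = -9 and g + y != -13.
Before the if: ((tab[w + 1] <= -10 -> 2*g + y >= -7) -> (y = -9 and g + y != -13)) and ((not (tab[w + 1] <= -10 -> 2*g + y >= -7)) -> (y = -9 and g + y != -13))
Before w := buf[h]: ((tab[buf[h] + 1] <= -10 -> 2*g + y >= -7) -> (y = -9 and g + y != -13)) and ((not (tab[buf[h] + 1] <= -10 -> 2*g + y >= -7)) -> (y = -9 and g + y != -13))
Before skip: ((tab[buf[h] + 1] <= -10 -> 2*g + y >= -7) -> (y = -9 and g + y != -13)) and ((not (tab[buf[h] + 1] <= -10 -> 2*g + y >= -7)) -> (y = -9 and g + y != -13))
The weakest precondition is ((tab[buf[h] + 1] <= -10 -> 2*g + y >= -7) -> (y = -9 and g + y != -13)) and ((not (tab[buf[h] + 1] <= -10 -> 2*g + y >= -7)) -> (y = -9 and g + y != -13)).
Check whether ((tab[buf[h] + 1] <= -10 -> y >= -1) -> (y = -9 and y != -10)) and ((not (tab[buf[h] + 1] <= -10 -> y >= -1)) -> (y = -9 and y != -10)) and g = -3 implies it.
Every state satisfying the precondition satisfies the weakest precondition: the implication holds.
Answer: valid


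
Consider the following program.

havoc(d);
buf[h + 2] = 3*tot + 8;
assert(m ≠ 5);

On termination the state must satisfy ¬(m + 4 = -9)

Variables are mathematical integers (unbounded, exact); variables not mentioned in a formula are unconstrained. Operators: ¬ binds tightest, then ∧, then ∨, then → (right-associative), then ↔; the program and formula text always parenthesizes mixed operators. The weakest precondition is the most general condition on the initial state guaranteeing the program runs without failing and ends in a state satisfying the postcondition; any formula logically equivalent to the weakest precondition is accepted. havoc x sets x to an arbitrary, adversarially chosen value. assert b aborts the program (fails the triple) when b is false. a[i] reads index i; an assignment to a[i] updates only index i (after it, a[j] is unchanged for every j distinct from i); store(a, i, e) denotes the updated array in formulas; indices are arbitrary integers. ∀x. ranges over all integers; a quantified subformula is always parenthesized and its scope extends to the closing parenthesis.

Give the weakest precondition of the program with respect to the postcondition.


Working backward. After the program, the postcondition ¬(m + 4 = -9) must hold; in canonical form it is ¬(m = -13).
Before assert m ≠ 5: m ≠ 5 ∧ (¬(m = -13))
Before buf[h + 2] := 3*tot + 8: m ≠ 5 ∧ (¬(m = -13))
Before havoc d: m ≠ 5 ∧ (¬(m = -13))
Answer: WP = m ≠ 5 ∧ (¬(m = -13))


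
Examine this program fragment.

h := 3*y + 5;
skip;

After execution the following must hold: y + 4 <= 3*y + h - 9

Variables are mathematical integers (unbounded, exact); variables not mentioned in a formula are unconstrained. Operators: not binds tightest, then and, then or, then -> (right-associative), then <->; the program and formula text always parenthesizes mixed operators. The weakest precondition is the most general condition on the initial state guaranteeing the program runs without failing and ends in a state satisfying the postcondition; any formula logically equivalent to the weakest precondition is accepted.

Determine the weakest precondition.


Working backward. After the program, the postcondition y + 4 <= 3*y + h - 9 must hold; in canonical form it is h + 2*y >= 13.
Before skip: h + 2*y >= 13
Before h := 3*y + 5: 5*y >= 8
Answer: WP = 5*y >= 8


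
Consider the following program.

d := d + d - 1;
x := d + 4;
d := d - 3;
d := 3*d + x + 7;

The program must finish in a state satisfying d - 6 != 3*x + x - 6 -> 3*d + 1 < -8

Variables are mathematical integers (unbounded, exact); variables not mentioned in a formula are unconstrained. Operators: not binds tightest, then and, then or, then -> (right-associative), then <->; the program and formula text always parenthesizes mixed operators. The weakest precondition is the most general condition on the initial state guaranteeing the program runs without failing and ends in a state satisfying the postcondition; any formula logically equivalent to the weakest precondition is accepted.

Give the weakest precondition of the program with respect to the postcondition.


Working backward. After the program, the postcondition d - 6 != 3*x + x - 6 -> 3*d + 1 < -8 must hold; in canonical form it is d != 4*x -> 3*d < -9.
Before d := 3*d + x + 7: 3*d != 3*x - 7 -> 9*d + 3*x < -30
Before d := d - 3: 3*d != 3*x + 2 -> 9*d + 3*x < -3
Before x := d + 4: 12*d < -15
Before d := d + d - 1: 24*d < -3
Answer: WP = 24*d < -3


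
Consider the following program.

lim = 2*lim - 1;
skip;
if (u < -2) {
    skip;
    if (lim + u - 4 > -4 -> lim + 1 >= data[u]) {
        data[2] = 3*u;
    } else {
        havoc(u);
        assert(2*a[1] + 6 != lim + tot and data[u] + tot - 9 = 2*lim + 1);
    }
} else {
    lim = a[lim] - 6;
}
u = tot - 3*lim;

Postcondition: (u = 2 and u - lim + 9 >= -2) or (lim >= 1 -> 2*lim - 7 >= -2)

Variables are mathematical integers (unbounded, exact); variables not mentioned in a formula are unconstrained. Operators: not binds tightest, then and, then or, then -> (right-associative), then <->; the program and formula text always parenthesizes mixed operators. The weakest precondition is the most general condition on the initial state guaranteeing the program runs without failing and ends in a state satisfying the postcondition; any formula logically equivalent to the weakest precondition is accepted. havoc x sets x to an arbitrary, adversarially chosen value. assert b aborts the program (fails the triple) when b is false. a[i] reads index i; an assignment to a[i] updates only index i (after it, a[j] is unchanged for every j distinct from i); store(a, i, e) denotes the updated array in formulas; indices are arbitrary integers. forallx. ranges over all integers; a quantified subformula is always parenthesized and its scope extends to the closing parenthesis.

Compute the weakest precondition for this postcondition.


Working backward. After the program, the postcondition (u = 2 and u - lim + 9 >= -2) or (lim >= 1 -> 2*lim - 7 >= -2) must hold; in canonical form it is (u = 2 and u >= lim - 11) or (lim >= 1 -> 2*lim >= 5).
Before u := tot - 3*lim: (tot = 3*lim + 2 and tot >= 4*lim - 11) or (lim >= 1 -> 2*lim >= 5)
Then branch requires ((lim + u > 0 -> lim >= data[u] - 1) -> ((tot = 3*lim + 2 and tot >= 4*lim - 11) or (lim >= 1 -> 2*lim >= 5))) and ((not (lim + u > 0 -> lim >= data[u] - 1)) -> (forall u_1. (2*a[1] != lim + tot - 6 and data[u_1] + tot = 2*lim + 10 and ((tot = 3*lim + 2 and tot >= 4*lim - 11) or (lim >= 1 -> 2*lim >= 5))))); else branch requires (tot = 3*a[lim] - 16 and tot >= 4*a[lim] - 35) or (a[lim] >= 7 -> 2*a[lim] >= 17).
Before the if: (u < -2 -> (((lim + u > 0 -> lim >= data[u] - 1) -> ((tot = 3*lim + 2 and tot >= 4*lim - 11) or (lim >= 1 -> 2*lim >= 5))) and ((not (lim + u > 0 -> lim >= data[u] - 1)) -> (forall u_1. (2*a[1] != lim + tot - 6 and data[u_1] + tot = 2*lim + 10 and ((tot = 3*lim + 2 and tot >= 4*lim - 11) or (lim >= 1 -> 2*lim >= 5))))))) and ((not (u < -2)) -> ((tot = 3*a[lim] - 16 and tot >= 4*a[lim] - 35) or (a[lim] >= 7 -> 2*a[lim] >= 17)))
Before skip: (u < -2 -> (((lim + u > 0 -> lim >= data[u] - 1) -> ((tot = 3*lim + 2 and tot >= 4*lim - 11) or (lim >= 1 -> 2*lim >= 5))) and ((not (lim + u > 0 -> lim >= data[u] - 1)) -> (forall u_1. (2*a[1] != lim + tot - 6 and data[u_1] + tot = 2*lim + 10 and ((tot = 3*lim + 2 and tot >= 4*lim - 11) or (lim >= 1 -> 2*lim >= 5))))))) and ((not (u < -2)) -> ((tot = 3*a[lim] - 16 and tot >= 4*a[lim] - 35) or (a[lim] >= 7 -> 2*a[lim] >= 17)))
Before lim := 2*lim - 1: (u < -2 -> (((2*lim + u > 1 -> 2*lim >= data[u]) -> ((tot = 6*lim - 1 and tot >= 8*lim - 15) or (2*lim >= 2 -> 4*lim >= 7))) and ((not (2*lim + u > 1 -> 2*lim >= data[u])) -> (forall u_1. (2*a[1] != 2*lim + tot - 7 and data[u_1] + tot = 4*lim + 8 and ((tot = 6*lim - 1 and tot >= 8*lim - 15) or (2*lim >= 2 -> 4*lim >= 7))))))) and ((not (u < -2)) -> ((tot = 3*a[2*lim - 1] - 16 and tot >= 4*a[2*lim - 1] - 35) or (a[2*lim - 1] >= 7 -> 2*a[2*lim - 1] >= 17)))
Answer: WP = (u < -2 -> (((2*lim + u > 1 -> 2*lim >= data[u]) -> ((tot = 6*lim - 1 and tot >= 8*lim - 15) or (2*lim >= 2 -> 4*lim >= 7))) and ((not (2*lim + u > 1 -> 2*lim >= data[u])) -> (forall u_1. (2*a[1] != 2*lim + tot - 7 and data[u_1] + tot = 4*lim + 8 and ((tot = 6*lim - 1 and tot >= 8*lim - 15) or (2*lim >= 2 -> 4*lim >= 7))))))) and ((not (u < -2)) -> ((tot = 3*a[2*lim - 1] - 16 and tot >= 4*a[2*lim - 1] - 35) or (a[2*lim - 1] >= 7 -> 2*a[2*lim - 1] >= 17)))


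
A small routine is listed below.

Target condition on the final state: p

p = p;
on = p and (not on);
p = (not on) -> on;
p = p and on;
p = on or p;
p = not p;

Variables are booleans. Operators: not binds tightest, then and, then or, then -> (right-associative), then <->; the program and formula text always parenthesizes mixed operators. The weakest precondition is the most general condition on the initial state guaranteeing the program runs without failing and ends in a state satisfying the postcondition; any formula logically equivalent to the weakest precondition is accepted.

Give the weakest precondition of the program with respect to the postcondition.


Working backward. After the program, p must hold.
Before p := not p: not p
Before p := on or p: not (on or p)
Before p := p and on: not (on or (p and on))
Before p := (not on) -> on: not (on or (((not on) -> on) and on))
Before on := p and (not on): not ((p and (not on)) or (((not (p and (not on))) -> (p and (not on))) and p and (not on)))
Before p := p: not ((p and (not on)) or (((not (p and (not on))) -> (p and (not on))) and p and (not on)))
Answer: WP = not ((p and (not on)) or (((not (p and (not on))) -> (p and (not on))) and p and (not on)))


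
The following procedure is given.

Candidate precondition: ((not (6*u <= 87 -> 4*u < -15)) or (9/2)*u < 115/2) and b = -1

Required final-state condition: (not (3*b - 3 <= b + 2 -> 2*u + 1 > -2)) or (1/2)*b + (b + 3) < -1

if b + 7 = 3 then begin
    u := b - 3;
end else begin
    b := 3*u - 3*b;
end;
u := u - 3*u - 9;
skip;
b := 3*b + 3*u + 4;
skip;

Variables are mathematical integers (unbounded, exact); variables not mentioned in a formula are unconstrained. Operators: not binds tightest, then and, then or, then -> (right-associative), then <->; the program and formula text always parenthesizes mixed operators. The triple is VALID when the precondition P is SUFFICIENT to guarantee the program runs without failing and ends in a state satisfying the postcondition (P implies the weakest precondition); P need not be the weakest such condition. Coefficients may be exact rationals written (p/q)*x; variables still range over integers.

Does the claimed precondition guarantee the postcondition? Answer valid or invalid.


Working backward. After the program, the postcondition (not (3*b - 3 <= b + 2 -> 2*u + 1 > -2)) or (1/2)*b + (b + 3) < -1 must hold; in canonical form it is (not (2*b <= 5 -> 2*u > -3)) or (3/2)*b < -4.
Before skip: (not (2*b <= 5 -> 2*u > -3)) or (3/2)*b < -4
Before b := 3*b + 3*u + 4: (not (6*b + 6*u <= -3 -> 2*u > -3)) or (9/2)*b + (9/2)*u < -10
Before skip: (not (6*b + 6*u <= -3 -> 2*u > -3)) or (9/2)*b + (9/2)*u < -10
Before u := u - 3*u - 9: (not (6*b <= 12*u + 51 -> 4*u < -15)) or (9/2)*b < 9*u + 61/2
Then branch requires (not (6*b >= -15 -> 4*b < -3)) or (9/2)*b > -7/2; else branch requires (not (6*u <= 18*b + 51 -> 4*u < -15)) or (9/2)*u < (27/2)*b + 61/2.
Before the if: (b = -4 -> ((not (6*b >= -15 -> 4*b < -3)) or (9/2)*b > -7/2)) and ((not (b = -4)) -> ((not (6*u <= 18*b + 51 -> 4*u < -15)) or (9/2)*u < (27/2)*b + 61/2))
The weakest precondition is (b = -4 -> ((not (6*b >= -15 -> 4*b < -3)) or (9/2)*b > -7/2)) and ((not (b = -4)) -> ((not (6*u <= 18*b + 51 -> 4*u < -15)) or (9/2)*u < (27/2)*b + 61/2)).
Check whether ((not (6*u <= 87 -> 4*u < -15)) or (9/2)*u < 115/2) and b = -1 implies it.
Countermodel: at the initial state b = -1, u = 13, the precondition holds but the weakest precondition fails.
Answer: invalid


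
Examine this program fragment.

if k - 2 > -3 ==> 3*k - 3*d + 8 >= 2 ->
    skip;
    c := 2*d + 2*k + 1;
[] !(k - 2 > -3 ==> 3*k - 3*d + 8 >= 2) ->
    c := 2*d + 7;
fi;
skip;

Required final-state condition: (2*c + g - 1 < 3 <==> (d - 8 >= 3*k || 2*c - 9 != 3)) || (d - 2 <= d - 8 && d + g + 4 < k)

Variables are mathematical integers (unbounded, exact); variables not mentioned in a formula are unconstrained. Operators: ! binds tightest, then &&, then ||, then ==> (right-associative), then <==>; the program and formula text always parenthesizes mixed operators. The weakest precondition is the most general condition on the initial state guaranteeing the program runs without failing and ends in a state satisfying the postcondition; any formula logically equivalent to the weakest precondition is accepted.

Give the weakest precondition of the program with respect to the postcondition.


Working backward. After the program, the postcondition (2*c + g - 1 < 3 <==> (d - 8 >= 3*k || 2*c - 9 != 3)) || (d - 2 <= d - 8 && d + g + 4 < k) must hold; in canonical form it is 2*c + g < 4 <==> (d >= 3*k + 8 || 2*c != 12).
Before skip: 2*c + g < 4 <==> (d >= 3*k + 8 || 2*c != 12)
Then branch requires 4*d + g + 4*k < 2 <==> (d >= 3*k + 8 || 4*d + 4*k != 10); else branch requires 4*d + g < -10 <==> (d >= 3*k + 8 || 4*d != -2).
Before the if: ((k > -1 ==> 3*k >= 3*d - 6) ==> (4*d + g + 4*k < 2 <==> (d >= 3*k + 8 || 4*d + 4*k != 10))) && ((!(k > -1 ==> 3*k >= 3*d - 6)) ==> (4*d + g < -10 <==> (d >= 3*k + 8 || 4*d != -2)))
Answer: WP = ((k > -1 ==> 3*k >= 3*d - 6) ==> (4*d + g + 4*k < 2 <==> (d >= 3*k + 8 || 4*d + 4*k != 10))) && ((!(k > -1 ==> 3*k >= 3*d - 6)) ==> (4*d + g < -10 <==> (d >= 3*k + 8 || 4*d != -2)))
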